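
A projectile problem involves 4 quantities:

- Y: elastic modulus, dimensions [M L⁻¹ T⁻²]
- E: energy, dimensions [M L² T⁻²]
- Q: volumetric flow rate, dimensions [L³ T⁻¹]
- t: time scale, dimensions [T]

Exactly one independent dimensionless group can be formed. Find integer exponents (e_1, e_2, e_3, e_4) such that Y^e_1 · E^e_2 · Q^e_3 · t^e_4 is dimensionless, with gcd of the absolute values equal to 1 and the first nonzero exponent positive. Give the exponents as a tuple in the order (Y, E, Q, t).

(1, -1, 1, 1)

M: e_1·(1) + e_2·(1) + e_3·(0) + e_4·(0) = 0
L: e_1·(-1) + e_2·(2) + e_3·(3) + e_4·(0) = 0
T: e_1·(-2) + e_2·(-2) + e_3·(-1) + e_4·(1) = 0
Solving this homogeneous linear system for the smallest-integer solution (first nonzero entry positive) gives (1, -1, 1, 1).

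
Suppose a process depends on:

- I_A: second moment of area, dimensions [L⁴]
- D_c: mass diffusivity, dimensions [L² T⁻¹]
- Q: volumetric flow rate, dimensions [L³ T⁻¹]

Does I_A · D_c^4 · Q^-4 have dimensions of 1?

yes

Sum the exponent of each base dimension across the product:
  M: [I_A]_M + 4·[D_c]_M − 4·[Q]_M = (0) + 4·(0) − 4·(0) = 0
  L: [I_A]_L + 4·[D_c]_L − 4·[Q]_L = (4) + 4·(2) − 4·(3) = 0
  T: [I_A]_T + 4·[D_c]_T − 4·[Q]_T = (0) + 4·(-1) − 4·(-1) = 0
  I: [I_A]_I + 4·[D_c]_I − 4·[Q]_I = (0) + 4·(0) − 4·(0) = 0
All base exponents vanish — dimensionless.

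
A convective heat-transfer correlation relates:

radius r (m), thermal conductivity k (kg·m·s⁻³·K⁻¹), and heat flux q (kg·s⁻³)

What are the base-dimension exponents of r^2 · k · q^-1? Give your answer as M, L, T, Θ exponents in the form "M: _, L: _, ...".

Collect each base-dimension exponent across the product:
  M: 2·(0) + (1) − (1) = 0
  L: 2·(1) + (1) − (0) = 3
  T: 2·(0) + (-3) − (-3) = 0
  Θ: 2·(0) + (-1) − (0) = -1
So the dimensions are [L³ Θ⁻¹].

M: 0, L: 3, T: 0, Θ: -1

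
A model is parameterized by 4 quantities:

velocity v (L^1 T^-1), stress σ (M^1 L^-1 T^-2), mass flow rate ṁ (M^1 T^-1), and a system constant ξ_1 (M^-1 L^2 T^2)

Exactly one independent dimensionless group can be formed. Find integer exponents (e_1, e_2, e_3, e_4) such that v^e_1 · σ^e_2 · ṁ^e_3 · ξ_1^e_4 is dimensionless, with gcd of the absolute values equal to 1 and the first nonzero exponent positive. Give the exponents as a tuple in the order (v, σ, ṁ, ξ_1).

M: e_1·(0) + e_2·(1) + e_3·(1) + e_4·(-1) = 0
L: e_1·(1) + e_2·(-1) + e_3·(0) + e_4·(2) = 0
T: e_1·(-1) + e_2·(-2) + e_3·(-1) + e_4·(2) = 0
Solving this homogeneous linear system for the smallest-integer solution (first nonzero entry positive) gives (1, -3, 1, -2).

(1, -3, 1, -2)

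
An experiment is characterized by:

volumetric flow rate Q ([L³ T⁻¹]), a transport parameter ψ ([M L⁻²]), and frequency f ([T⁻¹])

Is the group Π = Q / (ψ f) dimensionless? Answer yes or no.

no

Sum the exponent of each base dimension across the product:
  M: [Q]_M − [ψ]_M − [f]_M = (0) − (1) − (0) = -1
  L: [Q]_L − [ψ]_L − [f]_L = (3) − (-2) − (0) = 5
  T: [Q]_T − [ψ]_T − [f]_T = (-1) − (0) − (-1) = 0
Net dimensions [M⁻¹ L⁵] ≠ [1] — not dimensionless.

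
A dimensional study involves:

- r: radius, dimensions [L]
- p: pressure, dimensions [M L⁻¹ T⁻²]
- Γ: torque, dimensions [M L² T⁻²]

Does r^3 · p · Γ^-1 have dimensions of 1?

yes

Sum the exponent of each base dimension across the product:
  M: 3·[r]_M + [p]_M − [Γ]_M = 3·(0) + (1) − (1) = 0
  L: 3·[r]_L + [p]_L − [Γ]_L = 3·(1) + (-1) − (2) = 0
  T: 3·[r]_T + [p]_T − [Γ]_T = 3·(0) + (-2) − (-2) = 0
  Θ: 3·[r]_Θ + [p]_Θ − [Γ]_Θ = 3·(0) + (0) − (0) = 0
All base exponents vanish — dimensionless.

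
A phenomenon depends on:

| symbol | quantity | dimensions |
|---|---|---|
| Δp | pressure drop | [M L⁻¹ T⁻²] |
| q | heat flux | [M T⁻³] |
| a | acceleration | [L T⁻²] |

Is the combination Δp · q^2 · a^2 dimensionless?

Sum the exponent of each base dimension across the product:
  M: [Δp]_M + 2·[q]_M + 2·[a]_M = (1) + 2·(1) + 2·(0) = 3
  L: [Δp]_L + 2·[q]_L + 2·[a]_L = (-1) + 2·(0) + 2·(1) = 1
  T: [Δp]_T + 2·[q]_T + 2·[a]_T = (-2) + 2·(-3) + 2·(-2) = -12
Net dimensions [M³ L T⁻¹²] ≠ [1] — not dimensionless.

no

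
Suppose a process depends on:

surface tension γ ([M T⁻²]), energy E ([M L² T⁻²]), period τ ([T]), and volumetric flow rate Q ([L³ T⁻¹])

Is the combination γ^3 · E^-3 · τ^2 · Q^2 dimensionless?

Sum the exponent of each base dimension across the product:
  M: 3·[γ]_M − 3·[E]_M + 2·[τ]_M + 2·[Q]_M = 3·(1) − 3·(1) + 2·(0) + 2·(0) = 0
  L: 3·[γ]_L − 3·[E]_L + 2·[τ]_L + 2·[Q]_L = 3·(0) − 3·(2) + 2·(0) + 2·(3) = 0
  T: 3·[γ]_T − 3·[E]_T + 2·[τ]_T + 2·[Q]_T = 3·(-2) − 3·(-2) + 2·(1) + 2·(-1) = 0
All base exponents vanish — dimensionless.

yes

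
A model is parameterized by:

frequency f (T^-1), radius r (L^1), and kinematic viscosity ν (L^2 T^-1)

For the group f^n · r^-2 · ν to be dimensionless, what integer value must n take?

Balance the T exponent: (-1)·n from f, plus −2·(0) + (-1) = -1 from the rest, must sum to zero.
−n − 1 = 0, so n = -1.

-1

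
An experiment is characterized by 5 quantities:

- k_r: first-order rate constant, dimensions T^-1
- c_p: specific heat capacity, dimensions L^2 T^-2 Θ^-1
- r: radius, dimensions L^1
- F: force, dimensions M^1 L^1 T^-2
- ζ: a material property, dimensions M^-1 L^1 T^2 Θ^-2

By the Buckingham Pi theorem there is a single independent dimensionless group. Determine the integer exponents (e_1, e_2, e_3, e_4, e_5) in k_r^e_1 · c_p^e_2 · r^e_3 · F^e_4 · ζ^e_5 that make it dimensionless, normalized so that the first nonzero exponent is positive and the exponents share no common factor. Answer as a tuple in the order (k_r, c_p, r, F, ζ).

M: e_1·(0) + e_2·(0) + e_3·(0) + e_4·(1) + e_5·(-1) = 0
L: e_1·(0) + e_2·(2) + e_3·(1) + e_4·(1) + e_5·(1) = 0
T: e_1·(-1) + e_2·(-2) + e_3·(0) + e_4·(-2) + e_5·(2) = 0
Θ: e_1·(0) + e_2·(-1) + e_3·(0) + e_4·(0) + e_5·(-2) = 0
Solving this homogeneous linear system for the smallest-integer solution (first nonzero entry positive) gives (4, -2, 2, 1, 1).

(4, -2, 2, 1, 1)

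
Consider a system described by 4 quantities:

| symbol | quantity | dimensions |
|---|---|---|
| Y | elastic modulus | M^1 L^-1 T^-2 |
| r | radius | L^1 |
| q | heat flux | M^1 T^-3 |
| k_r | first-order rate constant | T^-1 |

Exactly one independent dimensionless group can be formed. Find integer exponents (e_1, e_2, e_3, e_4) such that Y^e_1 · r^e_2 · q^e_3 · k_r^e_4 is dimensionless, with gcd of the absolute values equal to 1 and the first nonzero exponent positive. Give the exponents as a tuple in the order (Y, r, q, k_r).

(1, 1, -1, 1)

M: e_1·(1) + e_2·(0) + e_3·(1) + e_4·(0) = 0
L: e_1·(-1) + e_2·(1) + e_3·(0) + e_4·(0) = 0
T: e_1·(-2) + e_2·(0) + e_3·(-3) + e_4·(-1) = 0
Solving this homogeneous linear system for the smallest-integer solution (first nonzero entry positive) gives (1, 1, -1, 1).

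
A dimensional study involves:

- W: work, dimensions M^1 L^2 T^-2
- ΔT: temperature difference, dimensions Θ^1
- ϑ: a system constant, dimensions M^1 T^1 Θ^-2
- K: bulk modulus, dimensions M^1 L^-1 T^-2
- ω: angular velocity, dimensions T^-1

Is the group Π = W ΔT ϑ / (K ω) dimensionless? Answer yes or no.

Sum the exponent of each base dimension across the product:
  M: [W]_M + [ΔT]_M + [ϑ]_M − [K]_M − [ω]_M = (1) + (0) + (1) − (1) − (0) = 1
  L: [W]_L + [ΔT]_L + [ϑ]_L − [K]_L − [ω]_L = (2) + (0) + (0) − (-1) − (0) = 3
  T: [W]_T + [ΔT]_T + [ϑ]_T − [K]_T − [ω]_T = (-2) + (0) + (1) − (-2) − (-1) = 2
  Θ: [W]_Θ + [ΔT]_Θ + [ϑ]_Θ − [K]_Θ − [ω]_Θ = (0) + (1) + (-2) − (0) − (0) = -1
Net dimensions [M L³ T² Θ⁻¹] ≠ [1] — not dimensionless.

no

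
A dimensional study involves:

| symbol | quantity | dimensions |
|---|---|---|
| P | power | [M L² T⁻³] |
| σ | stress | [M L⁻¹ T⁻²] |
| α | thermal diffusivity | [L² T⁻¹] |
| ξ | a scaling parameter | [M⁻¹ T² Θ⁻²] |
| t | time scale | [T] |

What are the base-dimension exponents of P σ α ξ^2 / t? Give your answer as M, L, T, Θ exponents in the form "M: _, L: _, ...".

M: 0, L: 3, T: -3, Θ: -4

Collect each base-dimension exponent across the product:
  M: (1) + (1) + (0) + 2·(-1) − (0) = 0
  L: (2) + (-1) + (2) + 2·(0) − (0) = 3
  T: (-3) + (-2) + (-1) + 2·(2) − (1) = -3
  Θ: (0) + (0) + (0) + 2·(-2) − (0) = -4
So the dimensions are [L³ T⁻³ Θ⁻⁴].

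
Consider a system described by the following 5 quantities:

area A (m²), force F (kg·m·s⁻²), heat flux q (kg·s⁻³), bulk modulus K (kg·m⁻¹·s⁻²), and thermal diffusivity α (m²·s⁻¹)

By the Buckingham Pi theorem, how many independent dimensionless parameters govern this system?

2

There are 5 variables and 3 base dimensions (M, L, T).
The dimension matrix has rank 3.
Independent dimensionless groups: 5 − 3 = 2.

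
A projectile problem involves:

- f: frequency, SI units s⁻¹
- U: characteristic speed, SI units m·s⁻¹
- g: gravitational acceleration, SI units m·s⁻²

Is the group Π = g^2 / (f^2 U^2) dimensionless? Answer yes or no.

Sum the exponent of each base dimension across the product:
  M: −2·[f]_M − 2·[U]_M + 2·[g]_M = −2·(0) − 2·(0) + 2·(0) = 0
  L: −2·[f]_L − 2·[U]_L + 2·[g]_L = −2·(0) − 2·(1) + 2·(1) = 0
  T: −2·[f]_T − 2·[U]_T + 2·[g]_T = −2·(-1) − 2·(-1) + 2·(-2) = 0
All base exponents vanish — dimensionless.

yes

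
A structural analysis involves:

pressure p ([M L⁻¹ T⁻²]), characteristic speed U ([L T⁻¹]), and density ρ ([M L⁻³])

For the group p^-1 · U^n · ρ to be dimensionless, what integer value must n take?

2

Balance the L exponent: (1)·n from U, plus −(-1) + (-3) = -2 from the rest, must sum to zero.
n − 2 = 0, so n = 2.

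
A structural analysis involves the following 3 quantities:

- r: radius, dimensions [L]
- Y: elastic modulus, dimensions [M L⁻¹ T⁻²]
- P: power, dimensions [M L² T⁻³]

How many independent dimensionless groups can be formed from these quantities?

There are 3 variables and 3 base dimensions (M, L, T).
The dimension matrix has rank 3.
Independent dimensionless groups: 3 − 3 = 0.

0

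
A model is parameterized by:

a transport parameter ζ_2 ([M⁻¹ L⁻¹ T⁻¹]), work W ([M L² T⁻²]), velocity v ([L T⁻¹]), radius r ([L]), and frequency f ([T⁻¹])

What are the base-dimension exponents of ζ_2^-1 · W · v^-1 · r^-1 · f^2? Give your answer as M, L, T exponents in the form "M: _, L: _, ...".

Collect each base-dimension exponent across the product:
  M: −(-1) + (1) − (0) − (0) + 2·(0) = 2
  L: −(-1) + (2) − (1) − (1) + 2·(0) = 1
  T: −(-1) + (-2) − (-1) − (0) + 2·(-1) = -2
So the dimensions are [M² L T⁻²].

M: 2, L: 1, T: -2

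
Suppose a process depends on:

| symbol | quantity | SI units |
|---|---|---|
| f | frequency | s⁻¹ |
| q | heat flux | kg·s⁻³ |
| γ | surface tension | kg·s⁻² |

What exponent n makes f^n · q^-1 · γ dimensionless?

1

Balance the T exponent: (-1)·n from f, plus −(-3) + (-2) = 1 from the rest, must sum to zero.
−n + 1 = 0, so n = 1.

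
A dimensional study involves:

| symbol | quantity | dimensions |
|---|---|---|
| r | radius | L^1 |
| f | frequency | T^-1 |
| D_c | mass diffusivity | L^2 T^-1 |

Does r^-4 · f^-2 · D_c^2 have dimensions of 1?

Sum the exponent of each base dimension across the product:
  M: −4·[r]_M − 2·[f]_M + 2·[D_c]_M = −4·(0) − 2·(0) + 2·(0) = 0
  L: −4·[r]_L − 2·[f]_L + 2·[D_c]_L = −4·(1) − 2·(0) + 2·(2) = 0
  T: −4·[r]_T − 2·[f]_T + 2·[D_c]_T = −4·(0) − 2·(-1) + 2·(-1) = 0
All base exponents vanish — dimensionless.

yes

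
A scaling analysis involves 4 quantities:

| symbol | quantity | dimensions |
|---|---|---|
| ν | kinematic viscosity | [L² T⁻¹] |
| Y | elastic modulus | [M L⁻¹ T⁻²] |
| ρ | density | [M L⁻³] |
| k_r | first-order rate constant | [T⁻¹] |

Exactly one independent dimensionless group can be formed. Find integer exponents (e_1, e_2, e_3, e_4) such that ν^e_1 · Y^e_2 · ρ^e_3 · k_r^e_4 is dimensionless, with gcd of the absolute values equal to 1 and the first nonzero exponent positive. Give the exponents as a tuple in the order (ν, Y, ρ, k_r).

(1, -1, 1, 1)

M: e_1·(0) + e_2·(1) + e_3·(1) + e_4·(0) = 0
L: e_1·(2) + e_2·(-1) + e_3·(-3) + e_4·(0) = 0
T: e_1·(-1) + e_2·(-2) + e_3·(0) + e_4·(-1) = 0
Solving this homogeneous linear system for the smallest-integer solution (first nonzero entry positive) gives (1, -1, 1, 1).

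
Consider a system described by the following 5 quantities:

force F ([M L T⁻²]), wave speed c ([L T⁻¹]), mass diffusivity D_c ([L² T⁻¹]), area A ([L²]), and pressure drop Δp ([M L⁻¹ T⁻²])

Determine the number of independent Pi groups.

There are 5 variables and 3 base dimensions (M, L, T).
The dimension matrix has rank 3.
Independent dimensionless groups: 5 − 3 = 2.

2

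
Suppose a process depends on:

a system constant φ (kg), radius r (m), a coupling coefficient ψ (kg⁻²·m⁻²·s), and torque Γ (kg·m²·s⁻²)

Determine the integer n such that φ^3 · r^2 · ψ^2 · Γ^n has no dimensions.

1

Balance the M exponent: (1)·n from Γ, plus 3·(1) + 2·(0) + 2·(-2) = -1 from the rest, must sum to zero.
n − 1 = 0, so n = 1.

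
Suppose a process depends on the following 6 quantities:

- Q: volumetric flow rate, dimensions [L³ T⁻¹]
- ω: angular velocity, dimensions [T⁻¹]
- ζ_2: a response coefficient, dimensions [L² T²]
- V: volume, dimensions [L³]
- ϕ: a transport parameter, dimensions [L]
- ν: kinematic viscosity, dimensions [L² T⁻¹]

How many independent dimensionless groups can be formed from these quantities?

There are 6 variables and 2 base dimensions (L, T).
The dimension matrix has rank 2.
Independent dimensionless groups: 6 − 2 = 4.

4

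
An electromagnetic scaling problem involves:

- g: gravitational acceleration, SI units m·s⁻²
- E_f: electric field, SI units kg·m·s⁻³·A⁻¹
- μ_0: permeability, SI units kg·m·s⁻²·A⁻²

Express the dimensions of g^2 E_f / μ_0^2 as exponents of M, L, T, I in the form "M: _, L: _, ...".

Collect each base-dimension exponent across the product:
  M: 2·(0) + (1) − 2·(1) = -1
  L: 2·(1) + (1) − 2·(1) = 1
  T: 2·(-2) + (-3) − 2·(-2) = -3
  I: 2·(0) + (-1) − 2·(-2) = 3
So the dimensions are [M⁻¹ L T⁻³ I³].

M: -1, L: 1, T: -3, I: 3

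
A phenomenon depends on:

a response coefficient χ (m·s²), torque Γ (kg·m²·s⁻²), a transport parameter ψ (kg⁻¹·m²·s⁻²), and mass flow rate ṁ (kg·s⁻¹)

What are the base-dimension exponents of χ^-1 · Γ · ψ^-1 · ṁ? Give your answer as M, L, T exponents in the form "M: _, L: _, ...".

Collect each base-dimension exponent across the product:
  M: −(0) + (1) − (-1) + (1) = 3
  L: −(1) + (2) − (2) + (0) = -1
  T: −(2) + (-2) − (-2) + (-1) = -3
So the dimensions are [M³ L⁻¹ T⁻³].

M: 3, L: -1, T: -3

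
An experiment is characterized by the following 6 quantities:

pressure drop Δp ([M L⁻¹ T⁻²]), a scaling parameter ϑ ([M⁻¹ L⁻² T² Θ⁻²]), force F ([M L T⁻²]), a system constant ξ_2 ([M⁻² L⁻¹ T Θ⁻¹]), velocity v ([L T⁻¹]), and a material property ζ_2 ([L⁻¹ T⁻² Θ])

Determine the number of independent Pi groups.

2

There are 6 variables and 4 base dimensions (M, L, T, Θ).
The dimension matrix has rank 4.
Independent dimensionless groups: 6 − 4 = 2.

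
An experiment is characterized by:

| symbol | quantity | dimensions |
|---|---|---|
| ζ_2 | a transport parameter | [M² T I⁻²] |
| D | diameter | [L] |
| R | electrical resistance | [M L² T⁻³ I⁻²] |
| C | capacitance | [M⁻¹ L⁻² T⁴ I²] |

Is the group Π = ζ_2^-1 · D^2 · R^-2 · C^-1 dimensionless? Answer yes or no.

no

Sum the exponent of each base dimension across the product:
  M: −[ζ_2]_M + 2·[D]_M − 2·[R]_M − [C]_M = −(2) + 2·(0) − 2·(1) − (-1) = -3
  L: −[ζ_2]_L + 2·[D]_L − 2·[R]_L − [C]_L = −(0) + 2·(1) − 2·(2) − (-2) = 0
  T: −[ζ_2]_T + 2·[D]_T − 2·[R]_T − [C]_T = −(1) + 2·(0) − 2·(-3) − (4) = 1
  I: −[ζ_2]_I + 2·[D]_I − 2·[R]_I − [C]_I = −(-2) + 2·(0) − 2·(-2) − (2) = 4
Net dimensions [M⁻³ T I⁴] ≠ [1] — not dimensionless.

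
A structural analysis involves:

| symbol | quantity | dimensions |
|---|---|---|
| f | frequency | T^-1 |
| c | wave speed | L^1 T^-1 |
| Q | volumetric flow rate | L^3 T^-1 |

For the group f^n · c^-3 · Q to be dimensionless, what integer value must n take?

Balance the T exponent: (-1)·n from f, plus −3·(-1) + (-1) = 2 from the rest, must sum to zero.
−n + 2 = 0, so n = 2.

2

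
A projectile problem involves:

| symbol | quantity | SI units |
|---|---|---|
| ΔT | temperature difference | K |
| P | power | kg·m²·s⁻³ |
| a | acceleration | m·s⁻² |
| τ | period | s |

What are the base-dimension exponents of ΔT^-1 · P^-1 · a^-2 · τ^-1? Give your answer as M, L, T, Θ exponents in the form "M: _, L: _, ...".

M: -1, L: -4, T: 6, Θ: -1

Collect each base-dimension exponent across the product:
  M: −(0) − (1) − 2·(0) − (0) = -1
  L: −(0) − (2) − 2·(1) − (0) = -4
  T: −(0) − (-3) − 2·(-2) − (1) = 6
  Θ: −(1) − (0) − 2·(0) − (0) = -1
So the dimensions are [M⁻¹ L⁻⁴ T⁶ Θ⁻¹].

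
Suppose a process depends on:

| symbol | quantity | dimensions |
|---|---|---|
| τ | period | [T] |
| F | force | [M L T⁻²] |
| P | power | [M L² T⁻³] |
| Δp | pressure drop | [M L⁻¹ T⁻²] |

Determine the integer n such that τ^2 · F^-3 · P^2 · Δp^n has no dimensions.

1

Balance the M exponent: (1)·n from Δp, plus 2·(0) − 3·(1) + 2·(1) = -1 from the rest, must sum to zero.
n − 1 = 0, so n = 1.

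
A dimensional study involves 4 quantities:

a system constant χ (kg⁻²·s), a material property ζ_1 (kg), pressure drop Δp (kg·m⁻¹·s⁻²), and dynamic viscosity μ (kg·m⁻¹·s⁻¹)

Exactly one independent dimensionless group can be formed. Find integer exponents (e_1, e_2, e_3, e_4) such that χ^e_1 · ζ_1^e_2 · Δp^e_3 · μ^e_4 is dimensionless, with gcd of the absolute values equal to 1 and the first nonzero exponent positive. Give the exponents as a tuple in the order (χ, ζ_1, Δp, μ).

M: e_1·(-2) + e_2·(1) + e_3·(1) + e_4·(1) = 0
L: e_1·(0) + e_2·(0) + e_3·(-1) + e_4·(-1) = 0
T: e_1·(1) + e_2·(0) + e_3·(-2) + e_4·(-1) = 0
Solving this homogeneous linear system for the smallest-integer solution (first nonzero entry positive) gives (1, 2, 1, -1).

(1, 2, 1, -1)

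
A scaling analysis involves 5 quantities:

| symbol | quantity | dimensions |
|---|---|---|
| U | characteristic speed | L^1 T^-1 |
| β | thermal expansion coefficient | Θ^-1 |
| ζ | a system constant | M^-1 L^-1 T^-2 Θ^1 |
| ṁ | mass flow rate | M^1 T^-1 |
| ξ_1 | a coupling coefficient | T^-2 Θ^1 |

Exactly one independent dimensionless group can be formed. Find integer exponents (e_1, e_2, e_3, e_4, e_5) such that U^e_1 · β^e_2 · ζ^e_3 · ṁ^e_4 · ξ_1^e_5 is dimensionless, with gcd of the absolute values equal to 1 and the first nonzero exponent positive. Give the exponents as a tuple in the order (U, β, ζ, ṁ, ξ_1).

M: e_1·(0) + e_2·(0) + e_3·(-1) + e_4·(1) + e_5·(0) = 0
L: e_1·(1) + e_2·(0) + e_3·(-1) + e_4·(0) + e_5·(0) = 0
T: e_1·(-1) + e_2·(0) + e_3·(-2) + e_4·(-1) + e_5·(-2) = 0
Θ: e_1·(0) + e_2·(-1) + e_3·(1) + e_4·(0) + e_5·(1) = 0
Solving this homogeneous linear system for the smallest-integer solution (first nonzero entry positive) gives (1, -1, 1, 1, -2).

(1, -1, 1, 1, -2)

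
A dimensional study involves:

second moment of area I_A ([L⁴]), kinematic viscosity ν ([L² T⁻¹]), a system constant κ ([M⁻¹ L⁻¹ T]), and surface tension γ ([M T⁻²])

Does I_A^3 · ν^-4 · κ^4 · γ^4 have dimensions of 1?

yes

Sum the exponent of each base dimension across the product:
  M: 3·[I_A]_M − 4·[ν]_M + 4·[κ]_M + 4·[γ]_M = 3·(0) − 4·(0) + 4·(-1) + 4·(1) = 0
  L: 3·[I_A]_L − 4·[ν]_L + 4·[κ]_L + 4·[γ]_L = 3·(4) − 4·(2) + 4·(-1) + 4·(0) = 0
  T: 3·[I_A]_T − 4·[ν]_T + 4·[κ]_T + 4·[γ]_T = 3·(0) − 4·(-1) + 4·(1) + 4·(-2) = 0
All base exponents vanish — dimensionless.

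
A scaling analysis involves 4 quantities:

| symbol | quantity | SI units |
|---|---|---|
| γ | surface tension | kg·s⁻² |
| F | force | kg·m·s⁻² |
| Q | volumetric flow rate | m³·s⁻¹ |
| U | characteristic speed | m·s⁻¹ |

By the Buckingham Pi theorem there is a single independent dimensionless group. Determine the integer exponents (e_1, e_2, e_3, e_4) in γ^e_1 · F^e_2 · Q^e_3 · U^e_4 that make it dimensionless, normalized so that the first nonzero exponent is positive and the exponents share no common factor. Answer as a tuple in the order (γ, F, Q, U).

M: e_1·(1) + e_2·(1) + e_3·(0) + e_4·(0) = 0
L: e_1·(0) + e_2·(1) + e_3·(3) + e_4·(1) = 0
T: e_1·(-2) + e_2·(-2) + e_3·(-1) + e_4·(-1) = 0
Solving this homogeneous linear system for the smallest-integer solution (first nonzero entry positive) gives (2, -2, 1, -1).

(2, -2, 1, -1)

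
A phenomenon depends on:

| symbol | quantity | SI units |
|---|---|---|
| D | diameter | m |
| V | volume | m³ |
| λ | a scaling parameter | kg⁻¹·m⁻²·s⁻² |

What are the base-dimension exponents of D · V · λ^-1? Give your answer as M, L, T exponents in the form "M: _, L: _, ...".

Collect each base-dimension exponent across the product:
  M: (0) + (0) − (-1) = 1
  L: (1) + (3) − (-2) = 6
  T: (0) + (0) − (-2) = 2
So the dimensions are [M L⁶ T²].

M: 1, L: 6, T: 2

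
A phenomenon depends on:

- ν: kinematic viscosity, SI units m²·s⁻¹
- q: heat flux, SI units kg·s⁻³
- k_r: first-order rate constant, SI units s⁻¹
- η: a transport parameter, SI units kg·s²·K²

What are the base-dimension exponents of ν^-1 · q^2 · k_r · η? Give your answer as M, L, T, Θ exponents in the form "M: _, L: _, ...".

Collect each base-dimension exponent across the product:
  M: −(0) + 2·(1) + (0) + (1) = 3
  L: −(2) + 2·(0) + (0) + (0) = -2
  T: −(-1) + 2·(-3) + (-1) + (2) = -4
  Θ: −(0) + 2·(0) + (0) + (2) = 2
So the dimensions are [M³ L⁻² T⁻⁴ Θ²].

M: 3, L: -2, T: -4, Θ: 2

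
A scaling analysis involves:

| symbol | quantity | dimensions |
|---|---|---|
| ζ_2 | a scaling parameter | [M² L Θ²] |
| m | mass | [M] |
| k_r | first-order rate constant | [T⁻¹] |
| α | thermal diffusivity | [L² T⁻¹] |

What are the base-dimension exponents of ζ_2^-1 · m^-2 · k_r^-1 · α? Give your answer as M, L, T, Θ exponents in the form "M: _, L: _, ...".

M: -4, L: 1, T: 0, Θ: -2

Collect each base-dimension exponent across the product:
  M: −(2) − 2·(1) − (0) + (0) = -4
  L: −(1) − 2·(0) − (0) + (2) = 1
  T: −(0) − 2·(0) − (-1) + (-1) = 0
  Θ: −(2) − 2·(0) − (0) + (0) = -2
So the dimensions are [M⁻⁴ L Θ⁻²].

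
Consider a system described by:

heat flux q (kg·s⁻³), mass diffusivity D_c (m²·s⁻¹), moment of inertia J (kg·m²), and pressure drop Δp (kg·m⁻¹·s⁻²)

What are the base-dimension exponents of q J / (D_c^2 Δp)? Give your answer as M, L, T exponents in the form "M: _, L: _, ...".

Collect each base-dimension exponent across the product:
  M: (1) − 2·(0) + (1) − (1) = 1
  L: (0) − 2·(2) + (2) − (-1) = -1
  T: (-3) − 2·(-1) + (0) − (-2) = 1
So the dimensions are [M L⁻¹ T].

M: 1, L: -1, T: 1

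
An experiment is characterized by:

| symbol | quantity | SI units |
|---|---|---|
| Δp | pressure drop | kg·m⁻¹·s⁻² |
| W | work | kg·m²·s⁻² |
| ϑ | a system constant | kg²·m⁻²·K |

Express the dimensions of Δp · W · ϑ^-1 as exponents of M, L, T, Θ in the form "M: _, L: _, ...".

Collect each base-dimension exponent across the product:
  M: (1) + (1) − (2) = 0
  L: (-1) + (2) − (-2) = 3
  T: (-2) + (-2) − (0) = -4
  Θ: (0) + (0) − (1) = -1
So the dimensions are [L³ T⁻⁴ Θ⁻¹].

M: 0, L: 3, T: -4, Θ: -1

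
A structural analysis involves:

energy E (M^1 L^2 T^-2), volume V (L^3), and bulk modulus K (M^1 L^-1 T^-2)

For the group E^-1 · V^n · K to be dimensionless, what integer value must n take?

Balance the L exponent: (3)·n from V, plus −(2) + (-1) = -3 from the rest, must sum to zero.
3n − 3 = 0, so n = 1.

1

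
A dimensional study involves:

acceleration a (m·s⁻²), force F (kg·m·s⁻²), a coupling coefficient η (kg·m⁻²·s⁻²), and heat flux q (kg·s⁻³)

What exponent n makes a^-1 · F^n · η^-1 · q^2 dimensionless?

Balance the M exponent: (1)·n from F, plus −(0) − (1) + 2·(1) = 1 from the rest, must sum to zero.
n + 1 = 0, so n = -1.

-1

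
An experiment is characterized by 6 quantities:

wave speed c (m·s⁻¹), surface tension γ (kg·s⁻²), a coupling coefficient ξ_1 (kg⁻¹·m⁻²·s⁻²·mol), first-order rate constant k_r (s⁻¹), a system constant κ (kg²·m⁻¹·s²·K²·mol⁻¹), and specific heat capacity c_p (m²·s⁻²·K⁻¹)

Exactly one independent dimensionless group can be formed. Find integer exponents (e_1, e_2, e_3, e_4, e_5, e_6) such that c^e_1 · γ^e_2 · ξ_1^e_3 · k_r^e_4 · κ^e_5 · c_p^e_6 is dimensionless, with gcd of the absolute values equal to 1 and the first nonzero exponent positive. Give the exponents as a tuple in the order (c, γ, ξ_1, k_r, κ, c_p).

M: e_1·(0) + e_2·(1) + e_3·(-1) + e_4·(0) + e_5·(2) + e_6·(0) = 0
L: e_1·(1) + e_2·(0) + e_3·(-2) + e_4·(0) + e_5·(-1) + e_6·(2) = 0
T: e_1·(-1) + e_2·(-2) + e_3·(-2) + e_4·(-1) + e_5·(2) + e_6·(-2) = 0
Θ: e_1·(0) + e_2·(0) + e_3·(0) + e_4·(0) + e_5·(2) + e_6·(-1) = 0
N: e_1·(0) + e_2·(0) + e_3·(1) + e_4·(0) + e_5·(-1) + e_6·(0) = 0
Solving this homogeneous linear system for the smallest-integer solution (first nonzero entry positive) gives (1, 1, -1, 1, -1, -2).

(1, 1, -1, 1, -1, -2)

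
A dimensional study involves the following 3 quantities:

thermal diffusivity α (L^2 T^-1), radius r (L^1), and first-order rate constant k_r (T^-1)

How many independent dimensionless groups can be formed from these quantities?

There are 3 variables and 2 base dimensions (L, T).
The dimension matrix has rank 2.
Independent dimensionless groups: 3 − 2 = 1.

1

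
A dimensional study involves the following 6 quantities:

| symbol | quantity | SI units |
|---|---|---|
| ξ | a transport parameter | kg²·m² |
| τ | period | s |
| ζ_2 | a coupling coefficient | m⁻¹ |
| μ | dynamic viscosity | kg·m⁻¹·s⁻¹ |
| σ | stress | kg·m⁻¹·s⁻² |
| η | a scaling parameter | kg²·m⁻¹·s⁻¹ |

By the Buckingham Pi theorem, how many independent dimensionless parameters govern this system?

There are 6 variables and 3 base dimensions (M, L, T).
The dimension matrix has rank 3.
Independent dimensionless groups: 6 − 3 = 3.

3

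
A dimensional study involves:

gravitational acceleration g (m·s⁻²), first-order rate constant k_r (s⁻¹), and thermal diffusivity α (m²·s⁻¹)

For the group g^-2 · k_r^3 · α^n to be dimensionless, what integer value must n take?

Balance the L exponent: (2)·n from α, plus −2·(1) + 3·(0) = -2 from the rest, must sum to zero.
2n − 2 = 0, so n = 1.

1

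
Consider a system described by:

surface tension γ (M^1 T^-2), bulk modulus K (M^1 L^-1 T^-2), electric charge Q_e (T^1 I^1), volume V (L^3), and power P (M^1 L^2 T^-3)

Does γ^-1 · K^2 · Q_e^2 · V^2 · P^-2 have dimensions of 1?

no

Sum the exponent of each base dimension across the product:
  M: −[γ]_M + 2·[K]_M + 2·[Q_e]_M + 2·[V]_M − 2·[P]_M = −(1) + 2·(1) + 2·(0) + 2·(0) − 2·(1) = -1
  L: −[γ]_L + 2·[K]_L + 2·[Q_e]_L + 2·[V]_L − 2·[P]_L = −(0) + 2·(-1) + 2·(0) + 2·(3) − 2·(2) = 0
  T: −[γ]_T + 2·[K]_T + 2·[Q_e]_T + 2·[V]_T − 2·[P]_T = −(-2) + 2·(-2) + 2·(1) + 2·(0) − 2·(-3) = 6
  I: −[γ]_I + 2·[K]_I + 2·[Q_e]_I + 2·[V]_I − 2·[P]_I = −(0) + 2·(0) + 2·(1) + 2·(0) − 2·(0) = 2
Net dimensions [M⁻¹ T⁶ I²] ≠ [1] — not dimensionless.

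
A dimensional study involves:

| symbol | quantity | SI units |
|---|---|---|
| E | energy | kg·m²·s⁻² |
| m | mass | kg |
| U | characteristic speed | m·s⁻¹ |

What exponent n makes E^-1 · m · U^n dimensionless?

2

Balance the L exponent: (1)·n from U, plus −(2) + (0) = -2 from the rest, must sum to zero.
n − 2 = 0, so n = 2.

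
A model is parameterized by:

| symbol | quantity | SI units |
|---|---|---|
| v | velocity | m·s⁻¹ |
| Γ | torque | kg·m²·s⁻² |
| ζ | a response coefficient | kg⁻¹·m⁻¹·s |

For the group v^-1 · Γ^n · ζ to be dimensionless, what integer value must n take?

1

Balance the M exponent: (1)·n from Γ, plus −(0) + (-1) = -1 from the rest, must sum to zero.
n − 1 = 0, so n = 1.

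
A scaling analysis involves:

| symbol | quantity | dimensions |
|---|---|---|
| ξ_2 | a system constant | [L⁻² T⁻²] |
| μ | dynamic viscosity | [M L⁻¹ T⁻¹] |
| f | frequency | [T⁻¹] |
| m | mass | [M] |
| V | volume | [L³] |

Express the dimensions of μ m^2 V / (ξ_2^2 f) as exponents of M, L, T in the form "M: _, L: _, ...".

M: 3, L: 6, T: 4

Collect each base-dimension exponent across the product:
  M: −2·(0) + (1) − (0) + 2·(1) + (0) = 3
  L: −2·(-2) + (-1) − (0) + 2·(0) + (3) = 6
  T: −2·(-2) + (-1) − (-1) + 2·(0) + (0) = 4
So the dimensions are [M³ L⁶ T⁴].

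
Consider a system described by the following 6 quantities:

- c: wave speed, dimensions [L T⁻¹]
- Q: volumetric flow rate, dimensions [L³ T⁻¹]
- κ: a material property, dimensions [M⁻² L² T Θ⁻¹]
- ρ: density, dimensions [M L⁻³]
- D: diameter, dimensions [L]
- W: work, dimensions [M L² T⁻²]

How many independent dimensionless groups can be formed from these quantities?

2

There are 6 variables and 4 base dimensions (M, L, T, Θ).
The dimension matrix has rank 4.
Independent dimensionless groups: 6 − 4 = 2.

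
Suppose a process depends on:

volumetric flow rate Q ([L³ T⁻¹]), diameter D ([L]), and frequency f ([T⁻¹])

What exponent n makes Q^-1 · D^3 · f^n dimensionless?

Balance the T exponent: (-1)·n from f, plus −(-1) + 3·(0) = 1 from the rest, must sum to zero.
−n + 1 = 0, so n = 1.

1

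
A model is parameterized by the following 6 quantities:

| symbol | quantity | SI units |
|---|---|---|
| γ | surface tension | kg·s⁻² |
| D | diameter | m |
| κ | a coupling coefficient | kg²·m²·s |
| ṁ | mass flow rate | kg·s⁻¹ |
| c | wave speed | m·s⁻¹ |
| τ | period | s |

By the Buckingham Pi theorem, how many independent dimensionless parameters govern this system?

3

There are 6 variables and 3 base dimensions (M, L, T).
The dimension matrix has rank 3.
Independent dimensionless groups: 6 − 3 = 3.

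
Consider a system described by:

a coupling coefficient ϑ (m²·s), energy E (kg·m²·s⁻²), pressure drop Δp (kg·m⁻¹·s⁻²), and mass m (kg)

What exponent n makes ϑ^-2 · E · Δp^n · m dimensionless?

-2

Balance the M exponent: (1)·n from Δp, plus −2·(0) + (1) + (1) = 2 from the rest, must sum to zero.
n + 2 = 0, so n = -2.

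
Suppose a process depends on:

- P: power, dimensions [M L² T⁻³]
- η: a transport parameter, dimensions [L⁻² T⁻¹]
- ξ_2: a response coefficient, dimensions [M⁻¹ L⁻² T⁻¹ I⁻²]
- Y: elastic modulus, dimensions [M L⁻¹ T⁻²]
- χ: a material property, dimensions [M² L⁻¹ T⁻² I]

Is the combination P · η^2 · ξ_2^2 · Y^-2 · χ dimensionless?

Sum the exponent of each base dimension across the product:
  M: [P]_M + 2·[η]_M + 2·[ξ_2]_M − 2·[Y]_M + [χ]_M = (1) + 2·(0) + 2·(-1) − 2·(1) + (2) = -1
  L: [P]_L + 2·[η]_L + 2·[ξ_2]_L − 2·[Y]_L + [χ]_L = (2) + 2·(-2) + 2·(-2) − 2·(-1) + (-1) = -5
  T: [P]_T + 2·[η]_T + 2·[ξ_2]_T − 2·[Y]_T + [χ]_T = (-3) + 2·(-1) + 2·(-1) − 2·(-2) + (-2) = -5
  I: [P]_I + 2·[η]_I + 2·[ξ_2]_I − 2·[Y]_I + [χ]_I = (0) + 2·(0) + 2·(-2) − 2·(0) + (1) = -3
Net dimensions [M⁻¹ L⁻⁵ T⁻⁵ I⁻³] ≠ [1] — not dimensionless.

no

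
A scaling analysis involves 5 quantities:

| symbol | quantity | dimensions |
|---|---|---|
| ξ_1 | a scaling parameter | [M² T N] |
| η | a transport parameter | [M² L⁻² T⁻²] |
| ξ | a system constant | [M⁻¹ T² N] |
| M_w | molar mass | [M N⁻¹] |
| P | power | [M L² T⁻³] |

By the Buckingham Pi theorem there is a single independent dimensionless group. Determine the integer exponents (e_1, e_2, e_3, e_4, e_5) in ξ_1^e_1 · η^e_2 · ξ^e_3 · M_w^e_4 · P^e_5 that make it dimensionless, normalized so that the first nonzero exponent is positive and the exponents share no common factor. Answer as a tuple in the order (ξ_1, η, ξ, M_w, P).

M: e_1·(2) + e_2·(2) + e_3·(-1) + e_4·(1) + e_5·(1) = 0
L: e_1·(0) + e_2·(-2) + e_3·(0) + e_4·(0) + e_5·(2) = 0
T: e_1·(1) + e_2·(-2) + e_3·(2) + e_4·(0) + e_5·(-3) = 0
N: e_1·(1) + e_2·(0) + e_3·(1) + e_4·(-1) + e_5·(0) = 0
Solving this homogeneous linear system for the smallest-integer solution (first nonzero entry positive) gives (1, -1, -3, -2, -1).

(1, -1, -3, -2, -1)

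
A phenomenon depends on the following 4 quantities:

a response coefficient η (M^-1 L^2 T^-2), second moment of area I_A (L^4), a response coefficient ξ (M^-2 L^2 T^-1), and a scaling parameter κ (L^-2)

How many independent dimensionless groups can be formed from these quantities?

1

There are 4 variables and 3 base dimensions (M, L, T).
The dimension matrix has rank 3.
Independent dimensionless groups: 4 − 3 = 1.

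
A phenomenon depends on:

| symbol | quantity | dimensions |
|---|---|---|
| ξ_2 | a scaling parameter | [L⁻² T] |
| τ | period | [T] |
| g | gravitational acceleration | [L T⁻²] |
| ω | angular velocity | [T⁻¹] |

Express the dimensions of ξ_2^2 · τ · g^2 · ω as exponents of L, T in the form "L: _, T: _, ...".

Collect each base-dimension exponent across the product:
  L: 2·(-2) + (0) + 2·(1) + (0) = -2
  T: 2·(1) + (1) + 2·(-2) + (-1) = -2
So the dimensions are [L⁻² T⁻²].

L: -2, T: -2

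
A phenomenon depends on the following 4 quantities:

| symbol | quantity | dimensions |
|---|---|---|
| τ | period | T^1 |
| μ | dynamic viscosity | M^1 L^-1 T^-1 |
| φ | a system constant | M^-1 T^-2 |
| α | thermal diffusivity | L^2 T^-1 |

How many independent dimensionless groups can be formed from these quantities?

1

There are 4 variables and 3 base dimensions (M, L, T).
The dimension matrix has rank 3.
Independent dimensionless groups: 4 − 3 = 1.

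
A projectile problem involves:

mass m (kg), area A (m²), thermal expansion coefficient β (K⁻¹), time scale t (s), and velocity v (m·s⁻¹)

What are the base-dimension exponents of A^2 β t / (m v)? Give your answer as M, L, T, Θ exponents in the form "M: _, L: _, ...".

Collect each base-dimension exponent across the product:
  M: −(1) + 2·(0) + (0) + (0) − (0) = -1
  L: −(0) + 2·(2) + (0) + (0) − (1) = 3
  T: −(0) + 2·(0) + (0) + (1) − (-1) = 2
  Θ: −(0) + 2·(0) + (-1) + (0) − (0) = -1
So the dimensions are [M⁻¹ L³ T² Θ⁻¹].

M: -1, L: 3, T: 2, Θ: -1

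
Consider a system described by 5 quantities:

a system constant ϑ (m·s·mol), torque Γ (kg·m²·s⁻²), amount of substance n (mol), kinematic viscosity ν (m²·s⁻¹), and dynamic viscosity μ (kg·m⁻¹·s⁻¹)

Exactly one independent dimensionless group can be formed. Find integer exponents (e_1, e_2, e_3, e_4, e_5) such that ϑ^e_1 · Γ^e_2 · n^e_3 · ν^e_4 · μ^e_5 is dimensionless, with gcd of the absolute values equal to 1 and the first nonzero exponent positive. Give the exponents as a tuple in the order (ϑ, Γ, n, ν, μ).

M: e_1·(0) + e_2·(1) + e_3·(0) + e_4·(0) + e_5·(1) = 0
L: e_1·(1) + e_2·(2) + e_3·(0) + e_4·(2) + e_5·(-1) = 0
T: e_1·(1) + e_2·(-2) + e_3·(0) + e_4·(-1) + e_5·(-1) = 0
N: e_1·(1) + e_2·(0) + e_3·(1) + e_4·(0) + e_5·(0) = 0
Solving this homogeneous linear system for the smallest-integer solution (first nonzero entry positive) gives (1, -3, -1, 4, 3).

(1, -3, -1, 4, 3)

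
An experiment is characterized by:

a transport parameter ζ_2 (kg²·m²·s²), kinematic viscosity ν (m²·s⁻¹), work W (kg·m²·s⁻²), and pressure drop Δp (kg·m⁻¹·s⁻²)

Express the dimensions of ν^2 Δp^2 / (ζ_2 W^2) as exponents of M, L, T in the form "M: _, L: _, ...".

M: -2, L: -4, T: -4

Collect each base-dimension exponent across the product:
  M: −(2) + 2·(0) − 2·(1) + 2·(1) = -2
  L: −(2) + 2·(2) − 2·(2) + 2·(-1) = -4
  T: −(2) + 2·(-1) − 2·(-2) + 2·(-2) = -4
So the dimensions are [M⁻² L⁻⁴ T⁻⁴].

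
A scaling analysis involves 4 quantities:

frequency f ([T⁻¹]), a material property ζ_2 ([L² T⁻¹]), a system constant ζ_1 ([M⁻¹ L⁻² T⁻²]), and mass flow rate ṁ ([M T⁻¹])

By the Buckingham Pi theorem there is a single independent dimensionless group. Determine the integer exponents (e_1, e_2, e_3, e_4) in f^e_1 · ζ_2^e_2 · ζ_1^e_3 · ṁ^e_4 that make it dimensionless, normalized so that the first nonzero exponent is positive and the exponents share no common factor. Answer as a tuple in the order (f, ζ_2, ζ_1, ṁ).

M: e_1·(0) + e_2·(0) + e_3·(-1) + e_4·(1) = 0
L: e_1·(0) + e_2·(2) + e_3·(-2) + e_4·(0) = 0
T: e_1·(-1) + e_2·(-1) + e_3·(-2) + e_4·(-1) = 0
Solving this homogeneous linear system for the smallest-integer solution (first nonzero entry positive) gives (4, -1, -1, -1).

(4, -1, -1, -1)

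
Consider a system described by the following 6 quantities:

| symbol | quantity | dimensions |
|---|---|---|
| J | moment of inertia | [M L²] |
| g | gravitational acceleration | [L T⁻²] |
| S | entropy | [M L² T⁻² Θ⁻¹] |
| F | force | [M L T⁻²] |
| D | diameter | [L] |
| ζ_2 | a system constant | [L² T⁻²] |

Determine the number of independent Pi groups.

2

There are 6 variables and 4 base dimensions (M, L, T, Θ).
The dimension matrix has rank 4.
Independent dimensionless groups: 6 − 4 = 2.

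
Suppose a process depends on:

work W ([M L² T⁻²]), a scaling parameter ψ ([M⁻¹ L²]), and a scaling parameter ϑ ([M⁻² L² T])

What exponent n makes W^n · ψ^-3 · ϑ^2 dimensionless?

1

Balance the M exponent: (1)·n from W, plus −3·(-1) + 2·(-2) = -1 from the rest, must sum to zero.
n − 1 = 0, so n = 1.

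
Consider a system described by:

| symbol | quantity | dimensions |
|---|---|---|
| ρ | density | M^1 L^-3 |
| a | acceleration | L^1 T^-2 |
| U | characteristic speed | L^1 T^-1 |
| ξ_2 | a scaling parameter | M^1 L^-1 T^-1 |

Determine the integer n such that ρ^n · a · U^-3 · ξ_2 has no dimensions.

Balance the M exponent: (1)·n from ρ, plus (0) − 3·(0) + (1) = 1 from the rest, must sum to zero.
n + 1 = 0, so n = -1.

-1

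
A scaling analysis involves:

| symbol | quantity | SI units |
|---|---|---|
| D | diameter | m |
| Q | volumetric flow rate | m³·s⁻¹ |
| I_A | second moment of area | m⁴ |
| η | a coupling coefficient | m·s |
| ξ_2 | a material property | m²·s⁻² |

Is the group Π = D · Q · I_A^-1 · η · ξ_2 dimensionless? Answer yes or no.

Sum the exponent of each base dimension across the product:
  L: [D]_L + [Q]_L − [I_A]_L + [η]_L + [ξ_2]_L = (1) + (3) − (4) + (1) + (2) = 3
  T: [D]_T + [Q]_T − [I_A]_T + [η]_T + [ξ_2]_T = (0) + (-1) − (0) + (1) + (-2) = -2
Net dimensions [L³ T⁻²] ≠ [1] — not dimensionless.

no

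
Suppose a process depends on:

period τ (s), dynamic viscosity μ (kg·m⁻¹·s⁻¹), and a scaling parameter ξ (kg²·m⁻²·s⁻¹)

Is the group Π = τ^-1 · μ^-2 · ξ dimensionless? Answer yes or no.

yes

Sum the exponent of each base dimension across the product:
  M: −[τ]_M − 2·[μ]_M + [ξ]_M = −(0) − 2·(1) + (2) = 0
  L: −[τ]_L − 2·[μ]_L + [ξ]_L = −(0) − 2·(-1) + (-2) = 0
  T: −[τ]_T − 2·[μ]_T + [ξ]_T = −(1) − 2·(-1) + (-1) = 0
All base exponents vanish — dimensionless.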